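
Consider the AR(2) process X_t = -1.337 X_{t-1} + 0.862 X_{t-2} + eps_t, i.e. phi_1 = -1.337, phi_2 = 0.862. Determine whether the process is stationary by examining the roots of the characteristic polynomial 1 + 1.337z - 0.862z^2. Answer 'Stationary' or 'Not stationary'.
\text{Not stationary}

The AR(p) characteristic polynomial is P(z) = 1 + 1.337z - 0.862z^2.
Stationarity requires all roots to lie outside the unit circle, i.e. |z| > 1 for every root.
Set 1 + (1.337) z + (-0.862) z^2 = 0, i.e. a z^2 + b z + c = 0 with a = -0.862, b = 1.337, c = 1.
Discriminant D = b^2 - 4ac = (1.337)^2 - 4*(-0.862)*1 = 1.787569 - (-3.448) = 5.235569.
D >= 0, so the roots are real: z = (-b +/- sqrt(D)) / (2a) = (-1.337 +/- 2.288137) / (-1.724).
  z_1 = (-1.337 + 2.288137) / (-1.724) = -0.5517,   |z_1| = 0.5517.
  z_2 = (-1.337 - 2.288137) / (-1.724) = 2.1027,   |z_2| = 2.1027.
Moduli of all roots: 0.5517, 2.1027.
All moduli strictly greater than 1? No.
Verdict: Not stationary.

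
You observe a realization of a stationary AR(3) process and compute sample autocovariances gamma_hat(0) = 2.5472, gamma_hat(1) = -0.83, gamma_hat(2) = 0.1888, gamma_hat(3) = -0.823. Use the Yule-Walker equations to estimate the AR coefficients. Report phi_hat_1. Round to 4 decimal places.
\hat\phi_{1} = -0.3500

The Yule-Walker equations for an AR(p) process read, in matrix form,
  Gamma_p phi = r_p,   with   (Gamma_p)_{ij} = gamma(|i - j|),
                       (r_p)_i = gamma(i),   i,j = 1..p.
Substitute the sample gammas (Toeplitz matrix and right-hand side of size 3):
  Gamma_p = [[2.5472, -0.83, 0.1888], [-0.83, 2.5472, -0.83], [0.1888, -0.83, 2.5472]]
  r_p     = [-0.83, 0.1888, -0.823]
Written out (R1..R3):
  (R1) 2.5472 phi_1 - 0.83 phi_2 + 0.1888 phi_3 = -0.83
  (R2) -0.83 phi_1 + 2.5472 phi_2 - 0.83 phi_3 = 0.1888
  (R3) 0.1888 phi_1 - 0.83 phi_2 + 2.5472 phi_3 = -0.823
Gaussian elimination:
  R2 <- R2 - (-0.83/2.5472) R1 = R2 - (-0.325848) R1:  2.276746 phi_2 - 0.76848 phi_3 = -0.081654
  R3 <- R3 - (0.1888/2.5472) R1 = R3 - (0.074121) R1:  -0.76848 phi_2 + 2.533206 phi_3 = -0.76148
  R3 <- R3 - (-0.76848/2.276746) R2 = R3 - (-0.337534) R2:  2.273818 phi_3 = -0.789041
Back-substitution:
  phi_hat_3 = -0.789041 / 2.273818 = -0.347011
  phi_hat_2 = (-0.081654 - (-0.76848)(-0.347011)) / 2.276746 = -0.152993
  phi_hat_1 = (-0.83 - (-0.83)(-0.152993) - (0.1888)(-0.347011)) / 2.5472 = -0.34998
So phi_hat = [-0.3500, -0.1530, -0.3470].
Therefore phi_hat_1 = -0.3500.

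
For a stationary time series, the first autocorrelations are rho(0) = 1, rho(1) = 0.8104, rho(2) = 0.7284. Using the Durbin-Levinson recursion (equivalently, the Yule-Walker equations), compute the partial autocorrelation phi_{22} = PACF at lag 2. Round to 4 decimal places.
\phi_{22} = 0.2087

The PACF at lag k is phi_{kk}, the last component of the solution
to the Yule-Walker system G_k phi = r_k where
  (G_k)_{ij} = rho(|i - j|), (r_k)_i = rho(i), i,j = 1..k.
Equivalently, Durbin-Levinson gives phi_{kk} iteratively:
  phi_{11} = rho(1)
  phi_{kk} = [rho(k) - sum_{j=1..k-1} phi_{k-1,j} rho(k-j)]
            / [1 - sum_{j=1..k-1} phi_{k-1,j} rho(j)],
  phi_{k,j} = phi_{k-1,j} - phi_{kk} phi_{k-1,k-j},  j = 1..k-1.
Step k = 1:
  phi_11 = rho(1) = 0.8104.
Step k = 2:
  phi_22 = [rho(2) - phi_11 rho(1)] / [1 - phi_11 rho(1)] = [0.7284 - (0.8104)(0.8104)] / [1 - (0.8104)(0.8104)]
         = 0.07165184 / 0.34325184 = 0.2087.
Therefore phi_{22} = 0.2087.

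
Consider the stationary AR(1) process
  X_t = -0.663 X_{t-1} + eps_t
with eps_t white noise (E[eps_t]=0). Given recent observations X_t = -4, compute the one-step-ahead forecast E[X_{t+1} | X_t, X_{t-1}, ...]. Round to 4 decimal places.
E[X_{t+1} \mid \mathcal F_t] = 2.6520

For an AR(p) model X_t = c + sum_i phi_i X_{t-i} + eps_t, the
one-step-ahead conditional mean is
  E[X_{t+1} | X_t, ...] = c + sum_i phi_i X_{t+1-i}.
Substitute known values:
  E[X_{t+1} | ...] = (-0.663) * (-4)
                   = 2.6520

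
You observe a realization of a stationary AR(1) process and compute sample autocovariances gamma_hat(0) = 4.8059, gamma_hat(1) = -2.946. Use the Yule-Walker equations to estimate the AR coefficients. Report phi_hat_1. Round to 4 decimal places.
\hat\phi_{1} = -0.6130

The Yule-Walker equations for an AR(p) process read, in matrix form,
  Gamma_p phi = r_p,   with   (Gamma_p)_{ij} = gamma(|i - j|),
                       (r_p)_i = gamma(i),   i,j = 1..p.
Substitute the sample gammas (Toeplitz matrix and right-hand side of size 1):
  Gamma_p = [[4.8059]]
  r_p     = [-2.946]
With p = 1 this is the single equation gamma(0) phi_1 = gamma(1):
  phi_hat_1 = gamma(1) / gamma(0) = -2.946 / 4.8059 = -0.6130.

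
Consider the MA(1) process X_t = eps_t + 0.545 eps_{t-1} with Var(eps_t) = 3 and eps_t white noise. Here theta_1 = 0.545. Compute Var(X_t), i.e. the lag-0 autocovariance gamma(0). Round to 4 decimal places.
\gamma(0) = 3.8911

For an MA(q) process X_t = eps_t + sum_i theta_i eps_{t-i} with
Var(eps_t) = sigma^2, the variance is
  gamma(0) = sigma^2 * (1 + sum_i theta_i^2).
  sum_i theta_i^2 = (0.545)^2 = 0.297025.
  gamma(0) = 3 * (1 + 0.297025) = 3 * 1.297025 = 3.891075, which rounds to 3.8911.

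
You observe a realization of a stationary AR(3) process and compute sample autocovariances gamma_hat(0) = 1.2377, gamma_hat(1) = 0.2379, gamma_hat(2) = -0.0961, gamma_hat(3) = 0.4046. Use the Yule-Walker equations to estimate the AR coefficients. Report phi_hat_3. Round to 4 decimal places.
\hat\phi_{3} = 0.3860

The Yule-Walker equations for an AR(p) process read, in matrix form,
  Gamma_p phi = r_p,   with   (Gamma_p)_{ij} = gamma(|i - j|),
                       (r_p)_i = gamma(i),   i,j = 1..p.
Substitute the sample gammas (Toeplitz matrix and right-hand side of size 3):
  Gamma_p = [[1.2377, 0.2379, -0.0961], [0.2379, 1.2377, 0.2379], [-0.0961, 0.2379, 1.2377]]
  r_p     = [0.2379, -0.0961, 0.4046]
Written out (R1..R3):
  (R1) 1.2377 phi_1 + 0.2379 phi_2 - 0.0961 phi_3 = 0.2379
  (R2) 0.2379 phi_1 + 1.2377 phi_2 + 0.2379 phi_3 = -0.0961
  (R3) -0.0961 phi_1 + 0.2379 phi_2 + 1.2377 phi_3 = 0.4046
Gaussian elimination:
  R2 <- R2 - (0.2379/1.2377) R1 = R2 - (0.192211) R1:  1.191973 phi_2 + 0.256372 phi_3 = -0.141827
  R3 <- R3 - (-0.0961/1.2377) R1 = R3 - (-0.077644) R1:  0.256372 phi_2 + 1.230238 phi_3 = 0.423072
  R3 <- R3 - (0.256372/1.191973) R2 = R3 - (0.215082) R2:  1.175098 phi_3 = 0.453576
Back-substitution:
  phi_hat_3 = 0.453576 / 1.175098 = 0.38599
  phi_hat_2 = (-0.141827 - (0.256372)(0.38599)) / 1.191973 = -0.202005
  phi_hat_1 = (0.2379 - (0.2379)(-0.202005) - (-0.0961)(0.38599)) / 1.2377 = 0.261009
So phi_hat = [0.2610, -0.2020, 0.3860].
Therefore phi_hat_3 = 0.3860.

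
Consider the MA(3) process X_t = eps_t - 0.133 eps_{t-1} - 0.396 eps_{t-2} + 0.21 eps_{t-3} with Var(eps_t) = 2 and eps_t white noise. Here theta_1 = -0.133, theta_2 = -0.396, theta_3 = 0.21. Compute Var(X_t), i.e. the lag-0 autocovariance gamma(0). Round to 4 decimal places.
\gamma(0) = 2.4372

For an MA(q) process X_t = eps_t + sum_i theta_i eps_{t-i} with
Var(eps_t) = sigma^2, the variance is
  gamma(0) = sigma^2 * (1 + sum_i theta_i^2).
  sum_i theta_i^2 = (-0.133)^2 + (-0.396)^2 + (0.21)^2 = 0.017689 + 0.156816 + 0.0441 = 0.218605.
  gamma(0) = 2 * (1 + 0.218605) = 2 * 1.218605 = 2.43721, which rounds to 2.4372.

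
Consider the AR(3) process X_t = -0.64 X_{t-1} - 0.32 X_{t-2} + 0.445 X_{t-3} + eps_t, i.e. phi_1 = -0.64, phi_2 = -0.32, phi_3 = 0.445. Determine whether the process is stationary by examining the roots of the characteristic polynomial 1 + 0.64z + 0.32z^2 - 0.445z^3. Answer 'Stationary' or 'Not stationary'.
\text{Stationary}

The AR(p) characteristic polynomial is P(z) = 1 + 0.64z + 0.32z^2 - 0.445z^3.
Stationarity requires all roots to lie outside the unit circle, i.e. |z| > 1 for every root.
Degree 3: look for a simple real root z0 first, then factor out (1 - z/z0) and solve the remaining quadratic.
Testing z0 = 2: P(2) = 1 + (0.64)(2) + (0.32)(2)^2 + (-0.445)(2)^3
  = 1 + (1.28) + (1.28) + (-3.56) = 0.  So z_0 = 2 is a root, |z_0| = 2.
Divide out the factor (1 - 0.5 z) = (1 - z/z0) (since 1/z0 = 0.5):
  P(z) = (1 - 0.5 z)(1 + (1.14) z + (0.89) z^2)
  [check: z-coef 1.14 - (0.5) = 0.64; z^2-coef 0.89 - (0.5)(1.14) = 0.32; z^3-coef -(0.5)(0.89) = -0.445.]
Remaining roots from the quadratic factor 1 + (1.14) z + (0.89) z^2:
  Set 1 + (1.14) z + (0.89) z^2 = 0, i.e. a z^2 + b z + c = 0 with a = 0.89, b = 1.14, c = 1.
  Discriminant D = b^2 - 4ac = (1.14)^2 - 4*(0.89)*1 = 1.2996 - (3.56) = -2.2604.
  D < 0, so the roots are the complex-conjugate pair z = (-b +/- i sqrt(-D)) / (2a) = -0.6404 +/- 0.8446i.
  For a conjugate pair |z|^2 = z * conj(z) = (product of roots) = c/a = 1/(0.89) = 1.123596, so |z| = sqrt(1.123596) = 1.06 for both roots.
Moduli of all roots: 2.0000, 1.0600, 1.0600.
All moduli strictly greater than 1? Yes.
Verdict: Stationary.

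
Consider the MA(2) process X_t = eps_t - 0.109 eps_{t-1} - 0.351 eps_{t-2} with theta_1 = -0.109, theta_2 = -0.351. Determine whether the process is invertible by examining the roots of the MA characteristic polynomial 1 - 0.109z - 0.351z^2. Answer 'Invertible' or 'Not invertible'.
\text{Invertible}

The MA(q) characteristic polynomial is P(z) = 1 - 0.109z - 0.351z^2.
Invertibility requires all roots to lie outside the unit circle, i.e. |z| > 1 for every root.
Set 1 + (-0.109) z + (-0.351) z^2 = 0, i.e. a z^2 + b z + c = 0 with a = -0.351, b = -0.109, c = 1.
Discriminant D = b^2 - 4ac = (-0.109)^2 - 4*(-0.351)*1 = 0.011881 - (-1.404) = 1.415881.
D >= 0, so the roots are real: z = (-b +/- sqrt(D)) / (2a) = (0.109 +/- 1.189908) / (-0.702).
  z_1 = (0.109 + 1.189908) / (-0.702) = -1.8503,   |z_1| = 1.8503.
  z_2 = (0.109 - 1.189908) / (-0.702) = 1.5398,   |z_2| = 1.5398.
Moduli of all roots: 1.8503, 1.5398.
All moduli strictly greater than 1? Yes.
Verdict: Invertible.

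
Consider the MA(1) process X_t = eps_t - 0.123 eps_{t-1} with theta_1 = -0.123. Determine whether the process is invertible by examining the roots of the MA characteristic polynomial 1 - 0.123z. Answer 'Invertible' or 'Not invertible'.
\text{Invertible}

The MA(q) characteristic polynomial is P(z) = 1 - 0.123z.
Invertibility requires all roots to lie outside the unit circle, i.e. |z| > 1 for every root.
This is linear in z: 1 + (-0.123) z = 0  =>  z = -1/(-0.123) = 8.130081,  |z| = 8.130081.
Moduli of all roots: 8.1301.
All moduli strictly greater than 1? Yes.
Verdict: Invertible.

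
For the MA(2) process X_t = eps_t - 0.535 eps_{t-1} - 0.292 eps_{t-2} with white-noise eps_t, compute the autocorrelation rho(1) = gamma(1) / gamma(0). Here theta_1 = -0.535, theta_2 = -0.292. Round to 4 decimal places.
\rho(1) = -0.2762

For an MA(q) process with theta_0 = 1, the autocovariance is
  gamma(k) = sigma^2 * sum_{i=0..q-k} theta_i * theta_{i+k},
and rho(k) = gamma(k) / gamma(0). Sigma^2 cancels.
  numerator   = (1)*(-0.535) + (-0.535)*(-0.292) = -0.37878.
  denominator = (1)^2 + (-0.535)^2 + (-0.292)^2 = 1.371489.
  rho(1) = -0.37878 / 1.371489 = -0.2762.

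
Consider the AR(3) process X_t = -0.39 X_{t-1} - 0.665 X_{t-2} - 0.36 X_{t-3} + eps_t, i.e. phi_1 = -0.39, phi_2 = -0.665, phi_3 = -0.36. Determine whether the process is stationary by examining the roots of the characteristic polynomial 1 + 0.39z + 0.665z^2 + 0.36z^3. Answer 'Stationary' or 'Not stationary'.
\text{Stationary}

The AR(p) characteristic polynomial is P(z) = 1 + 0.39z + 0.665z^2 + 0.36z^3.
Stationarity requires all roots to lie outside the unit circle, i.e. |z| > 1 for every root.
Degree 3: look for a simple real root z0 first, then factor out (1 - z/z0) and solve the remaining quadratic.
Testing z0 = -2: P(-2) = 1 + (0.39)(-2) + (0.665)(-2)^2 + (0.36)(-2)^3
  = 1 + (-0.78) + (2.66) + (-2.88) = 0.  So z_0 = -2 is a root, |z_0| = 2.
Divide out the factor (1 + 0.5 z) = (1 - z/z0) (since 1/z0 = -0.5):
  P(z) = (1 + 0.5 z)(1 + (-0.11) z + (0.72) z^2)
  [check: z-coef -0.11 - (-0.5) = 0.39; z^2-coef 0.72 - (-0.5)(-0.11) = 0.665; z^3-coef -(-0.5)(0.72) = 0.36.]
Remaining roots from the quadratic factor 1 + (-0.11) z + (0.72) z^2:
  Set 1 + (-0.11) z + (0.72) z^2 = 0, i.e. a z^2 + b z + c = 0 with a = 0.72, b = -0.11, c = 1.
  Discriminant D = b^2 - 4ac = (-0.11)^2 - 4*(0.72)*1 = 0.0121 - (2.88) = -2.8679.
  D < 0, so the roots are the complex-conjugate pair z = (-b +/- i sqrt(-D)) / (2a) = 0.0764 +/- 1.176i.
  For a conjugate pair |z|^2 = z * conj(z) = (product of roots) = c/a = 1/(0.72) = 1.388889, so |z| = sqrt(1.388889) = 1.1785 for both roots.
Moduli of all roots: 2.0000, 1.1785, 1.1785.
All moduli strictly greater than 1? Yes.
Verdict: Stationary.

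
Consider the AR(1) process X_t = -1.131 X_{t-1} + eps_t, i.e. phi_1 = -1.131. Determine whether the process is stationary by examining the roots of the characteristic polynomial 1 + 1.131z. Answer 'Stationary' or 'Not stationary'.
\text{Not stationary}

The AR(p) characteristic polynomial is P(z) = 1 + 1.131z.
Stationarity requires all roots to lie outside the unit circle, i.e. |z| > 1 for every root.
This is linear in z: 1 + (1.131) z = 0  =>  z = -1/(1.131) = -0.884173,  |z| = 0.884173.
Moduli of all roots: 0.8842.
All moduli strictly greater than 1? No.
Verdict: Not stationary.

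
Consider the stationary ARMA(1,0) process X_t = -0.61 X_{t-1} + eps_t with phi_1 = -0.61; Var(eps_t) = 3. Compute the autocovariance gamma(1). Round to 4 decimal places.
\gamma(1) = -2.9145

Multiply the model equation by X_{t-k} and take expectations. With theta_0 = psi_0 = 1 and psi_j the MA(infinity) weights, this gives
  gamma(k) - sum_i phi_i gamma(k-i) = c_k,
  c_k = sigma^2 * sum_{j=k..q} theta_j psi_{j-k}   (c_k = 0 for k > q),
using gamma(-m) = gamma(m).
Pure AR (q = 0): c_0 = sigma^2 = 3, c_k = 0 for k >= 1.
Equations for k = 0 and k = 1 (AR order 1):
  gamma(0) = phi_1 gamma(1) + c_0
  gamma(1) = phi_1 gamma(0) + c_1
Substituting the second into the first: gamma(0) (1 - phi_1^2) = c_0 + phi_1 c_1, so
  gamma(0) = c_0 / (1 - phi_1^2) = 3 / (1 - (-0.61)^2) = 3 / 0.6279 = 4.777831.
  gamma(1) = phi_1 gamma(0) = (-0.61)(4.777831) = -2.914477.
Therefore gamma(1) = -2.9145 (to 4 decimal places).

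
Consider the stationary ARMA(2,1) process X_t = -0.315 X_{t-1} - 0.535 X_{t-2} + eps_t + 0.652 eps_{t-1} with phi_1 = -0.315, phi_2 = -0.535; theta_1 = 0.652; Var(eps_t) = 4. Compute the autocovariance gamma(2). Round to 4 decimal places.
\gamma(2) = -3.7204

Multiply the model equation by X_{t-k} and take expectations. With theta_0 = psi_0 = 1 and psi_j the MA(infinity) weights, this gives
  gamma(k) - sum_i phi_i gamma(k-i) = c_k,
  c_k = sigma^2 * sum_{j=k..q} theta_j psi_{j-k}   (c_k = 0 for k > q),
using gamma(-m) = gamma(m).
psi-weights needed (psi_j = theta_j + sum_i phi_i psi_{j-i}):
  psi_1 = theta_1 + phi_1 = 0.652 + (-0.315) = 0.337
Right-hand sides:
  c_0 = sigma^2 (1 + theta_1 psi_1) = 4 * (1 + (0.652)(0.337)) = 4 * 1.219724 = 4.878896
  c_1 = sigma^2 theta_1 = 4 * (0.652) = 2.608
  c_2 = 0
Equations for k = 0, 1, 2 (AR order 2, c_2 = 0):
  (E0) gamma(0) = phi_1 gamma(1) + phi_2 gamma(2) + c_0
  (E1) gamma(1) = phi_1 gamma(0) + phi_2 gamma(1) + c_1
  (E2) gamma(2) = phi_1 gamma(1) + phi_2 gamma(0)
From (E1): gamma(1) = A gamma(0) + B with
  A = phi_1 / (1 - phi_2) = -0.315 / 1.535 = -0.205212,   B = c_1 / (1 - phi_2) = 2.608 / 1.535 = 1.699023.
Insert (E2) into (E0): gamma(0) (1 - phi_2^2) = phi_1 (1 + phi_2) gamma(1) + c_0.
  phi_1 (1 + phi_2) = (-0.315)(0.465) = -0.146475,   1 - phi_2^2 = 0.713775.
Replace gamma(1) by A gamma(0) + B and collect gamma(0):
  gamma(0) [0.713775 - (-0.146475)(-0.205212)] = (-0.146475)(1.699023) + 4.878896
  gamma(0) * 0.683717 = 4.630032
  gamma(0) = 4.630032 / 0.683717 = 6.771858.
  gamma(1) = A gamma(0) + B = (-0.205212)(6.771858) + (1.699023) = 0.309358.
  gamma(2) = phi_1 gamma(1) + phi_2 gamma(0) = (-0.315)(0.309358) + (-0.535)(6.771858) = -3.720392.
Therefore gamma(2) = -3.7204 (to 4 decimal places).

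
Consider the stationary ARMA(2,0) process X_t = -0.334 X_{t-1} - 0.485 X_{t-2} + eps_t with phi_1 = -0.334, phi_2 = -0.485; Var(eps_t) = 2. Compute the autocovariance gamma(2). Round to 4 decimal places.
\gamma(2) = -1.1290

Multiply the model equation by X_{t-k} and take expectations. With theta_0 = psi_0 = 1 and psi_j the MA(infinity) weights, this gives
  gamma(k) - sum_i phi_i gamma(k-i) = c_k,
  c_k = sigma^2 * sum_{j=k..q} theta_j psi_{j-k}   (c_k = 0 for k > q),
using gamma(-m) = gamma(m).
Pure AR (q = 0): c_0 = sigma^2 = 2, c_k = 0 for k >= 1.
Equations for k = 0, 1, 2 (AR order 2, c_2 = 0):
  (E0) gamma(0) = phi_1 gamma(1) + phi_2 gamma(2) + c_0
  (E1) gamma(1) = phi_1 gamma(0) + phi_2 gamma(1) + c_1
  (E2) gamma(2) = phi_1 gamma(1) + phi_2 gamma(0)
From (E1): gamma(1) = A gamma(0) + B with
  A = phi_1 / (1 - phi_2) = -0.334 / 1.485 = -0.224916,   B = c_1 / (1 - phi_2) = 0 / 1.485 = 0.
Insert (E2) into (E0): gamma(0) (1 - phi_2^2) = phi_1 (1 + phi_2) gamma(1) + c_0.
  phi_1 (1 + phi_2) = (-0.334)(0.515) = -0.17201,   1 - phi_2^2 = 0.764775.
Replace gamma(1) by A gamma(0) + B and collect gamma(0):
  gamma(0) [0.764775 - (-0.17201)(-0.224916)] = c_0 = 2
  gamma(0) * 0.726087 = 2
  gamma(0) = 2 / 0.726087 = 2.75449.
  gamma(1) = A gamma(0) = (-0.224916)(2.75449) = -0.619528.
  gamma(2) = phi_1 gamma(1) + phi_2 gamma(0) = (-0.334)(-0.619528) + (-0.485)(2.75449) = -1.129005.
Therefore gamma(2) = -1.1290 (to 4 decimal places).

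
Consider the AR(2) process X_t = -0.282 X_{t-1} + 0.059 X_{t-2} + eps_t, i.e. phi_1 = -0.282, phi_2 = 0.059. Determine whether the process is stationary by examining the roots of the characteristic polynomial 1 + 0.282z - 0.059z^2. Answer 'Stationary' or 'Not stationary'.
\text{Stationary}

The AR(p) characteristic polynomial is P(z) = 1 + 0.282z - 0.059z^2.
Stationarity requires all roots to lie outside the unit circle, i.e. |z| > 1 for every root.
Set 1 + (0.282) z + (-0.059) z^2 = 0, i.e. a z^2 + b z + c = 0 with a = -0.059, b = 0.282, c = 1.
Discriminant D = b^2 - 4ac = (0.282)^2 - 4*(-0.059)*1 = 0.079524 - (-0.236) = 0.315524.
D >= 0, so the roots are real: z = (-b +/- sqrt(D)) / (2a) = (-0.282 +/- 0.561715) / (-0.118).
  z_1 = (-0.282 + 0.561715) / (-0.118) = -2.3705,   |z_1| = 2.3705.
  z_2 = (-0.282 - 0.561715) / (-0.118) = 7.1501,   |z_2| = 7.1501.
Moduli of all roots: 2.3705, 7.1501.
All moduli strictly greater than 1? Yes.
Verdict: Stationary.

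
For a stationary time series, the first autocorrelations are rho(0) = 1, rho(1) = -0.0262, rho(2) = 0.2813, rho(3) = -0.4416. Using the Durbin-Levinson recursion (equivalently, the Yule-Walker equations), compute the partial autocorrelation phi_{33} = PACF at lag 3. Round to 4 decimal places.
\phi_{33} = -0.4660

The PACF at lag k is phi_{kk}, the last component of the solution
to the Yule-Walker system G_k phi = r_k where
  (G_k)_{ij} = rho(|i - j|), (r_k)_i = rho(i), i,j = 1..k.
Equivalently, Durbin-Levinson gives phi_{kk} iteratively:
  phi_{11} = rho(1)
  phi_{kk} = [rho(k) - sum_{j=1..k-1} phi_{k-1,j} rho(k-j)]
            / [1 - sum_{j=1..k-1} phi_{k-1,j} rho(j)],
  phi_{k,j} = phi_{k-1,j} - phi_{kk} phi_{k-1,k-j},  j = 1..k-1.
Step k = 1:
  phi_11 = rho(1) = -0.0262.
Step k = 2:
  phi_22 = [rho(2) - phi_11 rho(1)] / [1 - phi_11 rho(1)] = [0.2813 - (-0.0262)(-0.0262)] / [1 - (-0.0262)(-0.0262)]
         = 0.28061356 / 0.99931356 = 0.280806.
  Update: phi_21 = phi_11 - phi_22 phi_11 = -0.0262 - (0.280806)(-0.0262) = -0.018843.
Step k = 3:
  phi_33 = [rho(3) - phi_21 rho(2) - phi_22 rho(1)] / [1 - phi_21 rho(1) - phi_22 rho(2)]
    numerator   = -0.4416 - (-0.018843)(0.2813) - (0.280806)(-0.0262) = -0.42894237
    denominator = 1 - (-0.018843)(-0.0262) - (0.280806)(0.2813) = 0.9205155
  phi_33 = -0.42894237 / 0.9205155 = -0.466.
Therefore phi_{33} = -0.4660.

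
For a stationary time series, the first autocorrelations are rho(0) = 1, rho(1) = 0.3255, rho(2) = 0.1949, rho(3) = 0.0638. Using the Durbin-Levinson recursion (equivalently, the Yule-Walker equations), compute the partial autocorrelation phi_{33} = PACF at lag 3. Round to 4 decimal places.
\phi_{33} = -0.0290

The PACF at lag k is phi_{kk}, the last component of the solution
to the Yule-Walker system G_k phi = r_k where
  (G_k)_{ij} = rho(|i - j|), (r_k)_i = rho(i), i,j = 1..k.
Equivalently, Durbin-Levinson gives phi_{kk} iteratively:
  phi_{11} = rho(1)
  phi_{kk} = [rho(k) - sum_{j=1..k-1} phi_{k-1,j} rho(k-j)]
            / [1 - sum_{j=1..k-1} phi_{k-1,j} rho(j)],
  phi_{k,j} = phi_{k-1,j} - phi_{kk} phi_{k-1,k-j},  j = 1..k-1.
Step k = 1:
  phi_11 = rho(1) = 0.3255.
Step k = 2:
  phi_22 = [rho(2) - phi_11 rho(1)] / [1 - phi_11 rho(1)] = [0.1949 - (0.3255)(0.3255)] / [1 - (0.3255)(0.3255)]
         = 0.08894975 / 0.89404975 = 0.099491.
  Update: phi_21 = phi_11 - phi_22 phi_11 = 0.3255 - (0.099491)(0.3255) = 0.293116.
Step k = 3:
  phi_33 = [rho(3) - phi_21 rho(2) - phi_22 rho(1)] / [1 - phi_21 rho(1) - phi_22 rho(2)]
    numerator   = 0.0638 - (0.293116)(0.1949) - (0.099491)(0.3255) = -0.02571252
    denominator = 1 - (0.293116)(0.3255) - (0.099491)(0.1949) = 0.88520007
  phi_33 = -0.02571252 / 0.88520007 = -0.029.
Therefore phi_{33} = -0.0290.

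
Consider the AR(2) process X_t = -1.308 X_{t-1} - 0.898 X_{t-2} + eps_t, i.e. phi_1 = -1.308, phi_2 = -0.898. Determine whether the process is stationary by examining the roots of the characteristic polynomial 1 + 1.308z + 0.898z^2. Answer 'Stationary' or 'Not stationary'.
\text{Stationary}

The AR(p) characteristic polynomial is P(z) = 1 + 1.308z + 0.898z^2.
Stationarity requires all roots to lie outside the unit circle, i.e. |z| > 1 for every root.
Set 1 + (1.308) z + (0.898) z^2 = 0, i.e. a z^2 + b z + c = 0 with a = 0.898, b = 1.308, c = 1.
Discriminant D = b^2 - 4ac = (1.308)^2 - 4*(0.898)*1 = 1.710864 - (3.592) = -1.881136.
D < 0, so the roots are the complex-conjugate pair z = (-b +/- i sqrt(-D)) / (2a) = -0.7283 +/- 0.7637i.
For a conjugate pair |z|^2 = z * conj(z) = (product of roots) = c/a = 1/(0.898) = 1.113586, so |z| = sqrt(1.113586) = 1.0553 for both roots.
Moduli of all roots: 1.0553, 1.0553.
All moduli strictly greater than 1? Yes.
Verdict: Stationary.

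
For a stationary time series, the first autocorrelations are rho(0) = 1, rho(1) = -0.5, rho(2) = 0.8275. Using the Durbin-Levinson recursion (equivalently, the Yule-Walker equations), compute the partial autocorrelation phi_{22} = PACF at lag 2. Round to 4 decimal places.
\phi_{22} = 0.7700

The PACF at lag k is phi_{kk}, the last component of the solution
to the Yule-Walker system G_k phi = r_k where
  (G_k)_{ij} = rho(|i - j|), (r_k)_i = rho(i), i,j = 1..k.
Equivalently, Durbin-Levinson gives phi_{kk} iteratively:
  phi_{11} = rho(1)
  phi_{kk} = [rho(k) - sum_{j=1..k-1} phi_{k-1,j} rho(k-j)]
            / [1 - sum_{j=1..k-1} phi_{k-1,j} rho(j)],
  phi_{k,j} = phi_{k-1,j} - phi_{kk} phi_{k-1,k-j},  j = 1..k-1.
Step k = 1:
  phi_11 = rho(1) = -0.5.
Step k = 2:
  phi_22 = [rho(2) - phi_11 rho(1)] / [1 - phi_11 rho(1)] = [0.8275 - (-0.5)(-0.5)] / [1 - (-0.5)(-0.5)]
         = 0.5775 / 0.75 = 0.77.
Therefore phi_{22} = 0.7700.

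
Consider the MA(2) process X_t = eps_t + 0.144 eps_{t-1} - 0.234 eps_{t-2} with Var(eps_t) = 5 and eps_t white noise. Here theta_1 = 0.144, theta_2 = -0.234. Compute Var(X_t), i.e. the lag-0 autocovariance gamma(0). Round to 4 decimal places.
\gamma(0) = 5.3775

For an MA(q) process X_t = eps_t + sum_i theta_i eps_{t-i} with
Var(eps_t) = sigma^2, the variance is
  gamma(0) = sigma^2 * (1 + sum_i theta_i^2).
  sum_i theta_i^2 = (0.144)^2 + (-0.234)^2 = 0.020736 + 0.054756 = 0.075492.
  gamma(0) = 5 * (1 + 0.075492) = 5 * 1.075492 = 5.37746, which rounds to 5.3775.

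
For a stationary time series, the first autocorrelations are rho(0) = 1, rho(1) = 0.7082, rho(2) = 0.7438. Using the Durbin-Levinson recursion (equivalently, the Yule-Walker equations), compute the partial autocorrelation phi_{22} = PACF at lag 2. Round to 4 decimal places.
\phi_{22} = 0.4860

The PACF at lag k is phi_{kk}, the last component of the solution
to the Yule-Walker system G_k phi = r_k where
  (G_k)_{ij} = rho(|i - j|), (r_k)_i = rho(i), i,j = 1..k.
Equivalently, Durbin-Levinson gives phi_{kk} iteratively:
  phi_{11} = rho(1)
  phi_{kk} = [rho(k) - sum_{j=1..k-1} phi_{k-1,j} rho(k-j)]
            / [1 - sum_{j=1..k-1} phi_{k-1,j} rho(j)],
  phi_{k,j} = phi_{k-1,j} - phi_{kk} phi_{k-1,k-j},  j = 1..k-1.
Step k = 1:
  phi_11 = rho(1) = 0.7082.
Step k = 2:
  phi_22 = [rho(2) - phi_11 rho(1)] / [1 - phi_11 rho(1)] = [0.7438 - (0.7082)(0.7082)] / [1 - (0.7082)(0.7082)]
         = 0.24225276 / 0.49845276 = 0.486.
Therefore phi_{22} = 0.4860.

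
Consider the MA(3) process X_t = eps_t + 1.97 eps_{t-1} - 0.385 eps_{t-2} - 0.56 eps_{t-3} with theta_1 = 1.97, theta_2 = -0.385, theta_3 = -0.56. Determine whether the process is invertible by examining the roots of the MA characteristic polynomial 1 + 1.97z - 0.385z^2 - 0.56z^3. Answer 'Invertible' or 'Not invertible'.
\text{Not invertible}

The MA(q) characteristic polynomial is P(z) = 1 + 1.97z - 0.385z^2 - 0.56z^3.
Invertibility requires all roots to lie outside the unit circle, i.e. |z| > 1 for every root.
Degree 3: look for a simple real root z0 first, then factor out (1 - z/z0) and solve the remaining quadratic.
Testing z0 = -2: P(-2) = 1 + (1.97)(-2) + (-0.385)(-2)^2 + (-0.56)(-2)^3
  = 1 + (-3.94) + (-1.54) + (4.48) = 0.  So z_0 = -2 is a root, |z_0| = 2.
Divide out the factor (1 + 0.5 z) = (1 - z/z0) (since 1/z0 = -0.5):
  P(z) = (1 + 0.5 z)(1 + (1.47) z + (-1.12) z^2)
  [check: z-coef 1.47 - (-0.5) = 1.97; z^2-coef -1.12 - (-0.5)(1.47) = -0.385; z^3-coef -(-0.5)(-1.12) = -0.56.]
Remaining roots from the quadratic factor 1 + (1.47) z + (-1.12) z^2:
  Set 1 + (1.47) z + (-1.12) z^2 = 0, i.e. a z^2 + b z + c = 0 with a = -1.12, b = 1.47, c = 1.
  Discriminant D = b^2 - 4ac = (1.47)^2 - 4*(-1.12)*1 = 2.1609 - (-4.48) = 6.6409.
  D >= 0, so the roots are real: z = (-b +/- sqrt(D)) / (2a) = (-1.47 +/- 2.576994) / (-2.24).
    z_1 = (-1.47 + 2.576994) / (-2.24) = -0.4942,   |z_1| = 0.4942.
    z_2 = (-1.47 - 2.576994) / (-2.24) = 1.8067,   |z_2| = 1.8067.
Moduli of all roots: 2.0000, 0.4942, 1.8067.
All moduli strictly greater than 1? No.
Verdict: Not invertible.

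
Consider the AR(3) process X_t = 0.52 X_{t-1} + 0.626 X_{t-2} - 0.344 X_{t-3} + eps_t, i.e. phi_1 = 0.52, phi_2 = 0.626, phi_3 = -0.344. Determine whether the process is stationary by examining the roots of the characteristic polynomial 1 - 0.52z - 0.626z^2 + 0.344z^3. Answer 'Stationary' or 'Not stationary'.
\text{Stationary}

The AR(p) characteristic polynomial is P(z) = 1 - 0.52z - 0.626z^2 + 0.344z^3.
Stationarity requires all roots to lie outside the unit circle, i.e. |z| > 1 for every root.
Degree 3: look for a simple real root z0 first, then factor out (1 - z/z0) and solve the remaining quadratic.
Testing z0 = -1.25: P(-1.25) = 1 + (-0.52)(-1.25) + (-0.626)(-1.25)^2 + (0.344)(-1.25)^3
  = 1 + (0.65) + (-0.978125) + (-0.671875) = 0.  So z_0 = -1.25 is a root, |z_0| = 1.25.
Divide out the factor (1 + 0.8 z) = (1 - z/z0) (since 1/z0 = -0.8):
  P(z) = (1 + 0.8 z)(1 + (-1.32) z + (0.43) z^2)
  [check: z-coef -1.32 - (-0.8) = -0.52; z^2-coef 0.43 - (-0.8)(-1.32) = -0.626; z^3-coef -(-0.8)(0.43) = 0.344.]
Remaining roots from the quadratic factor 1 + (-1.32) z + (0.43) z^2:
  Set 1 + (-1.32) z + (0.43) z^2 = 0, i.e. a z^2 + b z + c = 0 with a = 0.43, b = -1.32, c = 1.
  Discriminant D = b^2 - 4ac = (-1.32)^2 - 4*(0.43)*1 = 1.7424 - (1.72) = 0.0224.
  D >= 0, so the roots are real: z = (-b +/- sqrt(D)) / (2a) = (1.32 +/- 0.149666) / (0.86).
    z_1 = (1.32 + 0.149666) / (0.86) = 1.7089,   |z_1| = 1.7089.
    z_2 = (1.32 - 0.149666) / (0.86) = 1.3609,   |z_2| = 1.3609.
Moduli of all roots: 1.2500, 1.7089, 1.3609.
All moduli strictly greater than 1? Yes.
Verdict: Stationary.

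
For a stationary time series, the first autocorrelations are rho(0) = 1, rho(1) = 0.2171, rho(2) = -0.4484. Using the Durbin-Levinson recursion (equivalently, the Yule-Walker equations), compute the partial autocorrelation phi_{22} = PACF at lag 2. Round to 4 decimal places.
\phi_{22} = -0.5200

The PACF at lag k is phi_{kk}, the last component of the solution
to the Yule-Walker system G_k phi = r_k where
  (G_k)_{ij} = rho(|i - j|), (r_k)_i = rho(i), i,j = 1..k.
Equivalently, Durbin-Levinson gives phi_{kk} iteratively:
  phi_{11} = rho(1)
  phi_{kk} = [rho(k) - sum_{j=1..k-1} phi_{k-1,j} rho(k-j)]
            / [1 - sum_{j=1..k-1} phi_{k-1,j} rho(j)],
  phi_{k,j} = phi_{k-1,j} - phi_{kk} phi_{k-1,k-j},  j = 1..k-1.
Step k = 1:
  phi_11 = rho(1) = 0.2171.
Step k = 2:
  phi_22 = [rho(2) - phi_11 rho(1)] / [1 - phi_11 rho(1)] = [-0.4484 - (0.2171)(0.2171)] / [1 - (0.2171)(0.2171)]
         = -0.49553241 / 0.95286759 = -0.52.
Therefore phi_{22} = -0.5200.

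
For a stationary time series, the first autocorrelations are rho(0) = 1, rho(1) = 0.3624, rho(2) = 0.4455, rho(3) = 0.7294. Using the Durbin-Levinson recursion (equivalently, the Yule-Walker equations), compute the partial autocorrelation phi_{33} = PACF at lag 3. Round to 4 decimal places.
\phi_{33} = 0.6560

The PACF at lag k is phi_{kk}, the last component of the solution
to the Yule-Walker system G_k phi = r_k where
  (G_k)_{ij} = rho(|i - j|), (r_k)_i = rho(i), i,j = 1..k.
Equivalently, Durbin-Levinson gives phi_{kk} iteratively:
  phi_{11} = rho(1)
  phi_{kk} = [rho(k) - sum_{j=1..k-1} phi_{k-1,j} rho(k-j)]
            / [1 - sum_{j=1..k-1} phi_{k-1,j} rho(j)],
  phi_{k,j} = phi_{k-1,j} - phi_{kk} phi_{k-1,k-j},  j = 1..k-1.
Step k = 1:
  phi_11 = rho(1) = 0.3624.
Step k = 2:
  phi_22 = [rho(2) - phi_11 rho(1)] / [1 - phi_11 rho(1)] = [0.4455 - (0.3624)(0.3624)] / [1 - (0.3624)(0.3624)]
         = 0.31416624 / 0.86866624 = 0.361665.
  Update: phi_21 = phi_11 - phi_22 phi_11 = 0.3624 - (0.361665)(0.3624) = 0.231333.
Step k = 3:
  phi_33 = [rho(3) - phi_21 rho(2) - phi_22 rho(1)] / [1 - phi_21 rho(1) - phi_22 rho(2)]
    numerator   = 0.7294 - (0.231333)(0.4455) - (0.361665)(0.3624) = 0.49527391
    denominator = 1 - (0.231333)(0.3624) - (0.361665)(0.4455) = 0.75504328
  phi_33 = 0.49527391 / 0.75504328 = 0.656.
Therefore phi_{33} = 0.6560.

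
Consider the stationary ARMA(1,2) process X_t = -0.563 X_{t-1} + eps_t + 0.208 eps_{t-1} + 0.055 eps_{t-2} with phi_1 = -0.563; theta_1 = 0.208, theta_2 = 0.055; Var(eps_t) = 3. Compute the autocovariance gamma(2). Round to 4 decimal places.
\gamma(2) = 1.0078

Multiply the model equation by X_{t-k} and take expectations. With theta_0 = psi_0 = 1 and psi_j the MA(infinity) weights, this gives
  gamma(k) - sum_i phi_i gamma(k-i) = c_k,
  c_k = sigma^2 * sum_{j=k..q} theta_j psi_{j-k}   (c_k = 0 for k > q),
using gamma(-m) = gamma(m).
psi-weights needed (psi_j = theta_j + sum_i phi_i psi_{j-i}):
  psi_1 = theta_1 + phi_1 = 0.208 + (-0.563) = -0.355
  psi_2 = theta_2 + phi_1 psi_1 = 0.055 + (-0.563)(-0.355) = 0.254865
Right-hand sides:
  c_0 = sigma^2 (1 + theta_1 psi_1 + theta_2 psi_2) = 3 * (1 + (0.208)(-0.355) + (0.055)(0.254865)) = 3 * 0.940178 = 2.820533
  c_1 = sigma^2 (theta_1 + theta_2 psi_1) = 3 * (0.208 + (0.055)(-0.355)) = 0.565425
  c_2 = sigma^2 theta_2 = 3 * (0.055) = 0.165
Equations for k = 0 and k = 1 (AR order 1):
  gamma(0) = phi_1 gamma(1) + c_0
  gamma(1) = phi_1 gamma(0) + c_1
Substituting the second into the first: gamma(0) (1 - phi_1^2) = c_0 + phi_1 c_1, so
  gamma(0) = (c_0 + phi_1 c_1) / (1 - phi_1^2) = (2.820533 + (-0.563)(0.565425)) / (1 - (-0.563)^2) = 2.502198 / 0.683031 = 3.663375.
  gamma(1) = phi_1 gamma(0) + c_1 = (-0.563)(3.663375) + (0.565425) = -1.497055.
For k = 2: gamma(2) = phi_1 gamma(1) + c_2
  = (-0.563)(-1.497055) + (0.165) = 1.007842.
Therefore gamma(2) = 1.0078 (to 4 decimal places).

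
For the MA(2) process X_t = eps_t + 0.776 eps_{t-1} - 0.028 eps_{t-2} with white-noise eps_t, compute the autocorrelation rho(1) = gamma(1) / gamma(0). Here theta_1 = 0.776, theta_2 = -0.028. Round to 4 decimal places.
\rho(1) = 0.4705

For an MA(q) process with theta_0 = 1, the autocovariance is
  gamma(k) = sigma^2 * sum_{i=0..q-k} theta_i * theta_{i+k},
and rho(k) = gamma(k) / gamma(0). Sigma^2 cancels.
  numerator   = (1)*(0.776) + (0.776)*(-0.028) = 0.754272.
  denominator = (1)^2 + (0.776)^2 + (-0.028)^2 = 1.60296.
  rho(1) = 0.754272 / 1.60296 = 0.4705.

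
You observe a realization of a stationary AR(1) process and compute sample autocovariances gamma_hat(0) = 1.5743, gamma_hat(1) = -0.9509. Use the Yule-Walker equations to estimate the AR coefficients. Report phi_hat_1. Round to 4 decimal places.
\hat\phi_{1} = -0.6040

The Yule-Walker equations for an AR(p) process read, in matrix form,
  Gamma_p phi = r_p,   with   (Gamma_p)_{ij} = gamma(|i - j|),
                       (r_p)_i = gamma(i),   i,j = 1..p.
Substitute the sample gammas (Toeplitz matrix and right-hand side of size 1):
  Gamma_p = [[1.5743]]
  r_p     = [-0.9509]
With p = 1 this is the single equation gamma(0) phi_1 = gamma(1):
  phi_hat_1 = gamma(1) / gamma(0) = -0.9509 / 1.5743 = -0.6040.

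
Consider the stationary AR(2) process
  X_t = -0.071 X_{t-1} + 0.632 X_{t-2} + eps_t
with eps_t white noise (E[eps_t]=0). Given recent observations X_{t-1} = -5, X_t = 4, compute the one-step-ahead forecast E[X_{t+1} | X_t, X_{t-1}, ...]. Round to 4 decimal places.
E[X_{t+1} \mid \mathcal F_t] = -3.4440

For an AR(p) model X_t = c + sum_i phi_i X_{t-i} + eps_t, the
one-step-ahead conditional mean is
  E[X_{t+1} | X_t, ...] = c + sum_i phi_i X_{t+1-i}.
Substitute known values:
  E[X_{t+1} | ...] = (-0.071) * (4) + (0.632) * (-5)
                   = -3.4440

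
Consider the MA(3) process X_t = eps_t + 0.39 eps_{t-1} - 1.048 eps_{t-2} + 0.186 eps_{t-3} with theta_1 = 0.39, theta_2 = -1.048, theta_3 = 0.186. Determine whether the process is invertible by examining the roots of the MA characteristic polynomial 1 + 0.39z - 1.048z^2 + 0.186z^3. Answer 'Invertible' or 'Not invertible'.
\text{Not invertible}

The MA(q) characteristic polynomial is P(z) = 1 + 0.39z - 1.048z^2 + 0.186z^3.
Invertibility requires all roots to lie outside the unit circle, i.e. |z| > 1 for every root.
Degree 3: look for a simple real root z0 first, then factor out (1 - z/z0) and solve the remaining quadratic.
Testing z0 = 5: P(5) = 1 + (0.39)(5) + (-1.048)(5)^2 + (0.186)(5)^3
  = 1 + (1.95) + (-26.2) + (23.25) = 0.  So z_0 = 5 is a root, |z_0| = 5.
Divide out the factor (1 - 0.2 z) = (1 - z/z0) (since 1/z0 = 0.2):
  P(z) = (1 - 0.2 z)(1 + (0.59) z + (-0.93) z^2)
  [check: z-coef 0.59 - (0.2) = 0.39; z^2-coef -0.93 - (0.2)(0.59) = -1.048; z^3-coef -(0.2)(-0.93) = 0.186.]
Remaining roots from the quadratic factor 1 + (0.59) z + (-0.93) z^2:
  Set 1 + (0.59) z + (-0.93) z^2 = 0, i.e. a z^2 + b z + c = 0 with a = -0.93, b = 0.59, c = 1.
  Discriminant D = b^2 - 4ac = (0.59)^2 - 4*(-0.93)*1 = 0.3481 - (-3.72) = 4.0681.
  D >= 0, so the roots are real: z = (-b +/- sqrt(D)) / (2a) = (-0.59 +/- 2.016953) / (-1.86).
    z_1 = (-0.59 + 2.016953) / (-1.86) = -0.7672,   |z_1| = 0.7672.
    z_2 = (-0.59 - 2.016953) / (-1.86) = 1.4016,   |z_2| = 1.4016.
Moduli of all roots: 5.0000, 0.7672, 1.4016.
All moduli strictly greater than 1? No.
Verdict: Not invertible.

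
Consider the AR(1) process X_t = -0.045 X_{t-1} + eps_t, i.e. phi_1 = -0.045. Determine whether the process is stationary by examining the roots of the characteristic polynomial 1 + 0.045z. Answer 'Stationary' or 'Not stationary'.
\text{Stationary}

The AR(p) characteristic polynomial is P(z) = 1 + 0.045z.
Stationarity requires all roots to lie outside the unit circle, i.e. |z| > 1 for every root.
This is linear in z: 1 + (0.045) z = 0  =>  z = -1/(0.045) = -22.222222,  |z| = 22.222222.
Moduli of all roots: 22.2222.
All moduli strictly greater than 1? Yes.
Verdict: Stationary.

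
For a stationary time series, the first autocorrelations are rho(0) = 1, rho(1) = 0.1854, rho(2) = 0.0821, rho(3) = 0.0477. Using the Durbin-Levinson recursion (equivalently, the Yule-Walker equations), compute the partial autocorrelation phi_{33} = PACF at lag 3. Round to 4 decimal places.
\phi_{33} = 0.0250

The PACF at lag k is phi_{kk}, the last component of the solution
to the Yule-Walker system G_k phi = r_k where
  (G_k)_{ij} = rho(|i - j|), (r_k)_i = rho(i), i,j = 1..k.
Equivalently, Durbin-Levinson gives phi_{kk} iteratively:
  phi_{11} = rho(1)
  phi_{kk} = [rho(k) - sum_{j=1..k-1} phi_{k-1,j} rho(k-j)]
            / [1 - sum_{j=1..k-1} phi_{k-1,j} rho(j)],
  phi_{k,j} = phi_{k-1,j} - phi_{kk} phi_{k-1,k-j},  j = 1..k-1.
Step k = 1:
  phi_11 = rho(1) = 0.1854.
Step k = 2:
  phi_22 = [rho(2) - phi_11 rho(1)] / [1 - phi_11 rho(1)] = [0.0821 - (0.1854)(0.1854)] / [1 - (0.1854)(0.1854)]
         = 0.04772684 / 0.96562684 = 0.049426.
  Update: phi_21 = phi_11 - phi_22 phi_11 = 0.1854 - (0.049426)(0.1854) = 0.176236.
Step k = 3:
  phi_33 = [rho(3) - phi_21 rho(2) - phi_22 rho(1)] / [1 - phi_21 rho(1) - phi_22 rho(2)]
    numerator   = 0.0477 - (0.176236)(0.0821) - (0.049426)(0.1854) = 0.02406745
    denominator = 1 - (0.176236)(0.1854) - (0.049426)(0.0821) = 0.9632679
  phi_33 = 0.02406745 / 0.9632679 = 0.025.
Therefore phi_{33} = 0.0250.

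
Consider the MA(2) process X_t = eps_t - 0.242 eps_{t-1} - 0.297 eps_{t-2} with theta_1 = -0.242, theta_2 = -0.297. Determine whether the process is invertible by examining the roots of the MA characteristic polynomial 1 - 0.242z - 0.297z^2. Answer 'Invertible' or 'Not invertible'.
\text{Invertible}

The MA(q) characteristic polynomial is P(z) = 1 - 0.242z - 0.297z^2.
Invertibility requires all roots to lie outside the unit circle, i.e. |z| > 1 for every root.
Set 1 + (-0.242) z + (-0.297) z^2 = 0, i.e. a z^2 + b z + c = 0 with a = -0.297, b = -0.242, c = 1.
Discriminant D = b^2 - 4ac = (-0.242)^2 - 4*(-0.297)*1 = 0.058564 - (-1.188) = 1.246564.
D >= 0, so the roots are real: z = (-b +/- sqrt(D)) / (2a) = (0.242 +/- 1.116496) / (-0.594).
  z_1 = (0.242 + 1.116496) / (-0.594) = -2.287,   |z_1| = 2.287.
  z_2 = (0.242 - 1.116496) / (-0.594) = 1.4722,   |z_2| = 1.4722.
Moduli of all roots: 2.2870, 1.4722.
All moduli strictly greater than 1? Yes.
Verdict: Invertible.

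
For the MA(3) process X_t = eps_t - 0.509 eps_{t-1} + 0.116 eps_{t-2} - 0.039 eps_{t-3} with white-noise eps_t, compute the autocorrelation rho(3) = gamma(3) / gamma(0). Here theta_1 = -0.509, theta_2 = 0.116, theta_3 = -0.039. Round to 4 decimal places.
\rho(3) = -0.0306

For an MA(q) process with theta_0 = 1, the autocovariance is
  gamma(k) = sigma^2 * sum_{i=0..q-k} theta_i * theta_{i+k},
and rho(k) = gamma(k) / gamma(0). Sigma^2 cancels.
  numerator   = (1)*(-0.039) = -0.039.
  denominator = (1)^2 + (-0.509)^2 + (0.116)^2 + (-0.039)^2 = 1.274058.
  rho(3) = -0.039 / 1.274058 = -0.0306.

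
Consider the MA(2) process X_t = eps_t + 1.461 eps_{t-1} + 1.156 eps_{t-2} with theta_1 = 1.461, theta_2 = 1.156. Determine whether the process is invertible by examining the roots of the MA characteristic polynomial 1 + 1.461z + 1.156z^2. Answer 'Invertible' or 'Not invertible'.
\text{Not invertible}

The MA(q) characteristic polynomial is P(z) = 1 + 1.461z + 1.156z^2.
Invertibility requires all roots to lie outside the unit circle, i.e. |z| > 1 for every root.
Set 1 + (1.461) z + (1.156) z^2 = 0, i.e. a z^2 + b z + c = 0 with a = 1.156, b = 1.461, c = 1.
Discriminant D = b^2 - 4ac = (1.461)^2 - 4*(1.156)*1 = 2.134521 - (4.624) = -2.489479.
D < 0, so the roots are the complex-conjugate pair z = (-b +/- i sqrt(-D)) / (2a) = -0.6319 +/- 0.6824i.
For a conjugate pair |z|^2 = z * conj(z) = (product of roots) = c/a = 1/(1.156) = 0.865052, so |z| = sqrt(0.865052) = 0.9301 for both roots.
Moduli of all roots: 0.9301, 0.9301.
All moduli strictly greater than 1? No.
Verdict: Not invertible.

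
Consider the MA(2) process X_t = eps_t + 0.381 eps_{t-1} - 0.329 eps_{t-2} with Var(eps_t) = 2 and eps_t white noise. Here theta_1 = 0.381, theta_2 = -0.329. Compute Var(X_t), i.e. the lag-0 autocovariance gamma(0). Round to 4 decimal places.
\gamma(0) = 2.5068

For an MA(q) process X_t = eps_t + sum_i theta_i eps_{t-i} with
Var(eps_t) = sigma^2, the variance is
  gamma(0) = sigma^2 * (1 + sum_i theta_i^2).
  sum_i theta_i^2 = (0.381)^2 + (-0.329)^2 = 0.145161 + 0.108241 = 0.253402.
  gamma(0) = 2 * (1 + 0.253402) = 2 * 1.253402 = 2.506804, which rounds to 2.5068.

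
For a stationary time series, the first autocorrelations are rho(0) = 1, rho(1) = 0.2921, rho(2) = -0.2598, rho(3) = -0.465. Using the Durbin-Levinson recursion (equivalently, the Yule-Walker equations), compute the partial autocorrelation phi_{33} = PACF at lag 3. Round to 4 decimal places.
\phi_{33} = -0.3190

The PACF at lag k is phi_{kk}, the last component of the solution
to the Yule-Walker system G_k phi = r_k where
  (G_k)_{ij} = rho(|i - j|), (r_k)_i = rho(i), i,j = 1..k.
Equivalently, Durbin-Levinson gives phi_{kk} iteratively:
  phi_{11} = rho(1)
  phi_{kk} = [rho(k) - sum_{j=1..k-1} phi_{k-1,j} rho(k-j)]
            / [1 - sum_{j=1..k-1} phi_{k-1,j} rho(j)],
  phi_{k,j} = phi_{k-1,j} - phi_{kk} phi_{k-1,k-j},  j = 1..k-1.
Step k = 1:
  phi_11 = rho(1) = 0.2921.
Step k = 2:
  phi_22 = [rho(2) - phi_11 rho(1)] / [1 - phi_11 rho(1)] = [-0.2598 - (0.2921)(0.2921)] / [1 - (0.2921)(0.2921)]
         = -0.34512241 / 0.91467759 = -0.377316.
  Update: phi_21 = phi_11 - phi_22 phi_11 = 0.2921 - (-0.377316)(0.2921) = 0.402314.
Step k = 3:
  phi_33 = [rho(3) - phi_21 rho(2) - phi_22 rho(1)] / [1 - phi_21 rho(1) - phi_22 rho(2)]
    numerator   = -0.465 - (0.402314)(-0.2598) - (-0.377316)(0.2921) = -0.25026485
    denominator = 1 - (0.402314)(0.2921) - (-0.377316)(-0.2598) = 0.78445741
  phi_33 = -0.25026485 / 0.78445741 = -0.319.
Therefore phi_{33} = -0.3190.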